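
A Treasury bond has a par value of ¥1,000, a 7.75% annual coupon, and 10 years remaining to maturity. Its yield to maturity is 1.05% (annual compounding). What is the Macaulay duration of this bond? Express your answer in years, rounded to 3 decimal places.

Periodic yield y = 0.0105. Discount each cash flow and weight by its year:
  t   CF        PV=CF/(1+0.0105)^t    t·PV
  1        77.50        76.6947        76.6947
  2        77.50        75.8978       151.7956
  3        77.50        75.1091       225.3274
  4        77.50        74.3287       297.3147
  5        77.50        73.5563       367.7817
  6        77.50        72.7920       436.7521
  7        77.50        72.0356       504.2495
  8        77.50        71.2871       570.2971
  9        77.50        70.5464       634.9176
  10    1,077.50       970.6309     9,706.3087
  Σ                  1,632.8787    12,971.4392
Price P = Σ PV = 1,632.8787.
Macaulay duration = Σ(t·PV) / P = 12,971.4392 / 1,632.8787 = 7.94391 years.

7.944 years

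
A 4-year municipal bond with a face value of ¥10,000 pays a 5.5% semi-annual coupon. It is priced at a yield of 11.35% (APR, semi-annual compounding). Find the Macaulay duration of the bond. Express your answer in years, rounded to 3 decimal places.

Periodic yield y = 0.05675. Discount each cash flow and weight by its period:
  t   CF        PV=CF/(1+0.05675)^t    t·PV
  1       275.00       260.2318       260.2318
  2       275.00       246.2568       492.5135
  3       275.00       233.0322       699.0966
  4       275.00       220.5178       882.0712
  5       275.00       208.6755     1,043.3774
  6       275.00       197.4691     1,184.8146
  7       275.00       186.8645     1,308.0518
  8    10,275.00     6,606.9920    52,855.9357
  Σ                  8,160.0397    58,726.0927
Price P = Σ PV = 8,160.0397.
Macaulay duration = Σ(t·PV) / P = 58,726.0927 / 8,160.0397 = 7.19679 half-year periods.
In years: 7.19679 / 2 = 3.59840 years.

3.598 years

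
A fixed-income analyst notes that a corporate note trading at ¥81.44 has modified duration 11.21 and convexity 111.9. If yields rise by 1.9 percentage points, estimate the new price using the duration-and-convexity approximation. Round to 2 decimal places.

Duration effect: -D_mod·Δy = -11.21 × (+0.019) = -0.212990
Convexity effect: ½·C·(Δy)² = 0.5 × 111.9 × (0.019)² = +0.02019795
ΔP/P ≈ -0.212990 + 0.02019795 = -0.19279205
New price ≈ 81.44 × (1 - 0.19279205) = 65.739015448.

¥65.74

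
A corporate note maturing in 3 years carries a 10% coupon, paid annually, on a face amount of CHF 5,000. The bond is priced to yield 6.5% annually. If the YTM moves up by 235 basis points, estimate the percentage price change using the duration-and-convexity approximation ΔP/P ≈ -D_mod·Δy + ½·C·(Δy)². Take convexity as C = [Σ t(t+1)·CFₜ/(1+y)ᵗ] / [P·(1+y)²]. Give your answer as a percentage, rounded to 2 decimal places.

With y = 0.065:
  t   CF        PV=CF/(1+0.065)^t    t·PV        t(t+1)·PV
  1       500.00       469.4836       469.4836         938.9671
  2       500.00       440.8296       881.6593       2,644.9778
  3     5,500.00     4,553.1700    13,659.5100      54,638.0401
  Σ                  5,463.4832    15,010.6529      58,221.9850
P = 5,463.4832; D_Mac = 2.74745 yrs; D_mod = 2.57977 yrs; C = 9.39546.
Duration effect: -2.57977 × (+0.0235) = -0.060625
Convexity effect: 0.5 × 9.39546 × (0.0235)² = +0.0025943
ΔP/P ≈ -0.060625 + 0.0025943 = -0.058030 = -5.8030%.

-5.80%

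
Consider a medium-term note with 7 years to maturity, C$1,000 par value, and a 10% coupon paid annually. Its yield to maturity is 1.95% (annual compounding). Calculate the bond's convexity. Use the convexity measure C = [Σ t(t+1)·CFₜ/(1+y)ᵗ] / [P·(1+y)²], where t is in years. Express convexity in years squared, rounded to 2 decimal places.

40.48

With y = 0.0195:
  t   CF        PV=CF/(1+0.0195)^t    t·PV        t(t+1)·PV
  1       100.00        98.0873        98.0873         196.1746
  2       100.00        96.2112       192.4224         577.2671
  3       100.00        94.3709       283.1128       1,132.4514
  4       100.00        92.5659       370.2636       1,851.3182
  5       100.00        90.7954       453.9770       2,723.8620
  6       100.00        89.0588       534.3525       3,740.4677
  7     1,100.00       960.9086     6,726.3601      53,810.8809
  Σ                  1,521.9981     8,658.5758      64,032.4218
P = 1,521.9981.
Convexity = Σ t(t+1)·PV / [P·(1+y)²] = 64,032.4218 / (1,521.9981 × 1.039380) = 40.47728.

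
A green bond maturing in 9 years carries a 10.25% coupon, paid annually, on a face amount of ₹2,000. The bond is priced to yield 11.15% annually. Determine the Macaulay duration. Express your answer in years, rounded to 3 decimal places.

Periodic yield y = 0.1115. Discount each cash flow and weight by its year:
  t   CF        PV=CF/(1+0.1115)^t    t·PV
  1       205.00       184.4354       184.4354
  2       205.00       165.9338       331.8677
  3       205.00       149.2882       447.8646
  4       205.00       134.3124       537.2495
  5       205.00       120.8388       604.1942
  6       205.00       108.7169       652.3014
  7       205.00        97.8110       684.6768
  8       205.00        87.9991       703.9926
  9     2,205.00       851.5760     7,664.1836
  Σ                  1,900.9116    11,810.7658
Price P = Σ PV = 1,900.9116.
Macaulay duration = Σ(t·PV) / P = 11,810.7658 / 1,900.9116 = 6.21321 years.

6.213 years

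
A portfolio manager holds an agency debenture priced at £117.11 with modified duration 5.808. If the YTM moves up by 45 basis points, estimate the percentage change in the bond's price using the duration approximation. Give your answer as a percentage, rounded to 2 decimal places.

Duration approximation: ΔP/P ≈ -D_mod · Δy = -5.808 × (+0.0045) = -0.026136.
As a percentage: -2.6136%.

-2.61%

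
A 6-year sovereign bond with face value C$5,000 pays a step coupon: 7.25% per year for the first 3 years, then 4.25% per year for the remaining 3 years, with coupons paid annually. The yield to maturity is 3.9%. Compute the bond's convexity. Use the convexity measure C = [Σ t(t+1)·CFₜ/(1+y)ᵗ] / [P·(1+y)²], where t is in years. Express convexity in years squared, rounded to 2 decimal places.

31.87

With y = 0.039:
  t   CF        PV=CF/(1+0.039)^t    t·PV        t(t+1)·PV
  1       362.50       348.8932       348.8932         697.7863
  2       362.50       335.7971       671.5942       2,014.7825
  3       362.50       323.1926       969.5777       3,878.3108
  4       212.50       182.3462       729.3848       3,646.9242
  5       212.50       175.5016       877.5082       5,265.0494
  6     5,212.50     4,143.3611    24,860.1665     174,021.1655
  Σ                  5,509.0918    28,457.1246     189,524.0188
P = 5,509.0918.
Convexity = Σ t(t+1)·PV / [P·(1+y)²] = 189,524.0188 / (5,509.0918 × 1.079521) = 31.86788.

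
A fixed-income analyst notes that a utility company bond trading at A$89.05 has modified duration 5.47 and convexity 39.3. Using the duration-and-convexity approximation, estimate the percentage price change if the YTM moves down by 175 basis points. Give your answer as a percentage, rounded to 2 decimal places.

+10.17%

Duration effect: -D_mod·Δy = -5.47 × (-0.0175) = +0.095725
Convexity effect: ½·C·(Δy)² = 0.5 × 39.3 × (-0.0175)² = +0.0060178125
ΔP/P ≈ +0.095725 + 0.0060178125 = +0.1017428125
= +10.17428125%.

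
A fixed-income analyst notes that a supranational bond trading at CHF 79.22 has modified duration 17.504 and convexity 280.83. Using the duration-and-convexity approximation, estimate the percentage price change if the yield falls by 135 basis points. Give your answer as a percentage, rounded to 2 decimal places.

Duration effect: -D_mod·Δy = -17.504 × (-0.0135) = +0.236304
Convexity effect: ½·C·(Δy)² = 0.5 × 280.83 × (-0.0135)² = +0.02559063375
ΔP/P ≈ +0.236304 + 0.02559063375 = +0.26189463375
= +26.189463375%.

+26.19%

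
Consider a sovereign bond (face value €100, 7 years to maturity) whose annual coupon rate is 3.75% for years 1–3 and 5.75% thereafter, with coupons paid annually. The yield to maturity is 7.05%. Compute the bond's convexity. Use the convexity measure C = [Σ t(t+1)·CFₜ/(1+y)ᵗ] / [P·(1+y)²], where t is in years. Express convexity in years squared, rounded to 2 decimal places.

With y = 0.0705:
  t   CF        PV=CF/(1+0.0705)^t    t·PV        t(t+1)·PV
  1         3.75         3.5030         3.5030           7.0061
  2         3.75         3.2723         6.5447          19.6340
  3         3.75         3.0568         9.1705          36.6820
  4         5.75         4.3785        17.5138          87.5692
  5         5.75         4.0901        20.4505         122.7032
  6         5.75         3.8207        22.9245         160.4712
  7       105.75        65.6408       459.4854       3,675.8832
  Σ                     87.7623       539.5924       4,109.9487
P = 87.7623.
Convexity = Σ t(t+1)·PV / [P·(1+y)²] = 4,109.9487 / (87.7623 × 1.145970) = 40.86535.

40.87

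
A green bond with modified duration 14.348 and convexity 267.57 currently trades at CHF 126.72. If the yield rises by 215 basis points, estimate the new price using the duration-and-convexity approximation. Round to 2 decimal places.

Duration effect: -D_mod·Δy = -14.348 × (+0.0215) = -0.308482
Convexity effect: ½·C·(Δy)² = 0.5 × 267.57 × (0.0215)² = +0.06184211625
ΔP/P ≈ -0.308482 + 0.06184211625 = -0.24663988375
New price ≈ 126.72 × (1 - 0.24663988375) = 95.4657939312.

CHF 95.47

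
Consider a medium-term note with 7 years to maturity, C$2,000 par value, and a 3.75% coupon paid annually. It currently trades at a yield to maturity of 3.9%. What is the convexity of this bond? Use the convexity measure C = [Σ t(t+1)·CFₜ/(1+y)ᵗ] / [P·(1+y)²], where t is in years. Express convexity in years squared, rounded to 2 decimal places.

44.83

With y = 0.039:
  t   CF        PV=CF/(1+0.039)^t    t·PV        t(t+1)·PV
  1        75.00        72.1848        72.1848         144.3696
  2        75.00        69.4753       138.9505         416.8515
  3        75.00        66.8674       200.6023         802.4091
  4        75.00        64.3575       257.4299       1,287.1497
  5        75.00        61.9418       309.7088       1,858.2527
  6        75.00        59.6167       357.7002       2,503.9017
  7     2,075.00     1,587.4837    11,112.3857      88,899.0859
  Σ                  1,981.9271    12,448.9623      95,912.0202
P = 1,981.9271.
Convexity = Σ t(t+1)·PV / [P·(1+y)²] = 95,912.0202 / (1,981.9271 × 1.079521) = 44.82851.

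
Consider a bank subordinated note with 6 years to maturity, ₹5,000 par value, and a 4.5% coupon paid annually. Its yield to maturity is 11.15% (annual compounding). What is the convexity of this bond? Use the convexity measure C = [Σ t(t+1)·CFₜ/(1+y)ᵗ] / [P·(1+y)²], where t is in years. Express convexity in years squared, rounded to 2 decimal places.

With y = 0.1115:
  t   CF        PV=CF/(1+0.1115)^t    t·PV        t(t+1)·PV
  1       225.00       202.4291       202.4291         404.8583
  2       225.00       182.1225       364.2450       1,092.7350
  3       225.00       163.8529       491.5587       1,966.2347
  4       225.00       147.4160       589.6640       2,948.3202
  5       225.00       132.6280       663.1399       3,978.8397
  6     5,225.00     2,770.9551    16,625.7308     116,380.1153
  Σ                  3,599.4037    18,936.7675     126,771.1031
P = 3,599.4037.
Convexity = Σ t(t+1)·PV / [P·(1+y)²] = 126,771.1031 / (3,599.4037 × 1.235432) = 28.50826.

28.51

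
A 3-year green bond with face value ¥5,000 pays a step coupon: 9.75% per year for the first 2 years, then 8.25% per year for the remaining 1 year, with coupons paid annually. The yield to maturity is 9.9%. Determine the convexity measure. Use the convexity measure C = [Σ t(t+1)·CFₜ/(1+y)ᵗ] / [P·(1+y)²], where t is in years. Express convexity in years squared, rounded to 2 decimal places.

With y = 0.099:
  t   CF        PV=CF/(1+0.099)^t    t·PV        t(t+1)·PV
  1       487.50       443.5851       443.5851         887.1702
  2       487.50       403.6261       807.2522       2,421.7566
  3     5,412.50     4,077.6020    12,232.8060      48,931.2238
  Σ                  4,924.8132    13,483.6432      52,240.1505
P = 4,924.8132.
Convexity = Σ t(t+1)·PV / [P·(1+y)²] = 52,240.1505 / (4,924.8132 × 1.207801) = 8.78252.

8.78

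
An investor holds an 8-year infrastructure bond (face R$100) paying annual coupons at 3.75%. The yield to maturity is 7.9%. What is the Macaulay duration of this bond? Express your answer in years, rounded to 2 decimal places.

Periodic yield y = 0.079. Discount each cash flow and weight by its year:
  t   CF        PV=CF/(1+0.079)^t    t·PV
  1         3.75         3.4754         3.4754
  2         3.75         3.2210         6.4420
  3         3.75         2.9852         8.9555
  4         3.75         2.7666        11.0664
  5         3.75         2.5640        12.8202
  6         3.75         2.3763        14.2578
  7         3.75         2.2023        15.4163
  8       103.75        56.4698       451.7587
  Σ                     76.0607       524.1922
Price P = Σ PV = 76.0607.
Macaulay duration = Σ(t·PV) / P = 524.1922 / 76.0607 = 6.89176 years.

6.89 years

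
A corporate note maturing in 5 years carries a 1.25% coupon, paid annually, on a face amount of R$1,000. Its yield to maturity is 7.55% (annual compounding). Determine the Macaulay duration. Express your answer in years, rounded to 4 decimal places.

4.8547 years

Periodic yield y = 0.0755. Discount each cash flow and weight by its year:
  t   CF        PV=CF/(1+0.0755)^t    t·PV
  1        12.50        11.6225        11.6225
  2        12.50        10.8066        21.6132
  3        12.50        10.0480        30.1439
  4        12.50         9.3426        37.3705
  5     1,012.50       703.6277     3,518.1387
  Σ                    745.4474     3,618.8888
Price P = Σ PV = 745.4474.
Macaulay duration = Σ(t·PV) / P = 3,618.8888 / 745.4474 = 4.85465 years.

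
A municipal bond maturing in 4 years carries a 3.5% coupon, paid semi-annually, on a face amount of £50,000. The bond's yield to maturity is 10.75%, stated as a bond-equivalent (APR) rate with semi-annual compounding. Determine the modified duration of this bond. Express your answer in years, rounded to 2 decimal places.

3.54 years

Periodic yield y = 0.05375. First find Macaulay duration:
  t   CF        PV=CF/(1+0.05375)^t    t·PV
  1       875.00       830.3677       830.3677
  2       875.00       788.0121     1,576.0242
  3       875.00       747.8169     2,243.4508
  4       875.00       709.6721     2,838.6882
  5       875.00       673.4729     3,367.3644
  6       875.00       639.1202     3,834.7211
  7       875.00       606.5197     4,245.6382
  8    50,875.00    33,465.9934   267,727.9473
  Σ                 38,460.9750   286,664.2018
P = 38,460.9750; Macaulay duration = 286,664.2018 / 38,460.9750 = 7.45338 half-year periods = 3.72669 years.
Modified duration = D_Mac / (1 + y) = 3.72669 / 1.05375 = 3.53660 years.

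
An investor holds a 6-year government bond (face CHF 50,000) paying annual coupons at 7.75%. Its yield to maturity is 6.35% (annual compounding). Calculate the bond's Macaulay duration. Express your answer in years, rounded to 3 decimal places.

5.055 years

Periodic yield y = 0.0635. Discount each cash flow and weight by its year:
  t   CF        PV=CF/(1+0.0635)^t    t·PV
  1     3,875.00     3,643.6295     3,643.6295
  2     3,875.00     3,426.0738     6,852.1477
  3     3,875.00     3,221.5081     9,664.5242
  4     3,875.00     3,029.1566    12,116.6265
  5     3,875.00     2,848.2902    14,241.4510
  6    53,875.00    37,235.9396   223,415.6379
  Σ                 53,404.5979   269,934.0168
Price P = Σ PV = 53,404.5979.
Macaulay duration = Σ(t·PV) / P = 269,934.0168 / 53,404.5979 = 5.05451 years.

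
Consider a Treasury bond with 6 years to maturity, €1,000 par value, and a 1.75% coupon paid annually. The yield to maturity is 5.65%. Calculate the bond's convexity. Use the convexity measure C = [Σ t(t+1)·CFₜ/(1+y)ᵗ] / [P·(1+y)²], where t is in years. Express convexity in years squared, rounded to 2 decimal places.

With y = 0.0565:
  t   CF        PV=CF/(1+0.0565)^t    t·PV        t(t+1)·PV
  1        17.50        16.5641        16.5641          33.1283
  2        17.50        15.6783        31.3566          94.0698
  3        17.50        14.8399        44.5196         178.0782
  4        17.50        14.0462        56.1850         280.9248
  5        17.50        13.2951        66.4753         398.8520
  6     1,017.50       731.6736     4,390.0418      30,730.2929
  Σ                    806.0972     4,605.1424      31,715.3460
P = 806.0972.
Convexity = Σ t(t+1)·PV / [P·(1+y)²] = 31,715.3460 / (806.0972 × 1.116192) = 35.24869.

35.25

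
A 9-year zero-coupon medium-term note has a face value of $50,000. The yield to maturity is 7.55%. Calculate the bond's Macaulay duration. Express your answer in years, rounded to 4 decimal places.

A zero-coupon bond has a single cash flow at maturity, so its Macaulay duration equals its maturity: 9 years.

9.0000 years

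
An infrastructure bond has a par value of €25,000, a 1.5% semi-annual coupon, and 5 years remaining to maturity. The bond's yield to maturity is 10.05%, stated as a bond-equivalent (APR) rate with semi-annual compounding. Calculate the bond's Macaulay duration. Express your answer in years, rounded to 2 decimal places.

Periodic yield y = 0.05025. Discount each cash flow and weight by its period:
  t   CF        PV=CF/(1+0.05025)^t    t·PV
  1       187.50       178.5289       178.5289
  2       187.50       169.9871       339.9741
  3       187.50       161.8539       485.5617
  4       187.50       154.1099       616.4396
  5       187.50       146.7364       733.6819
  6       187.50       139.7157       838.2940
  7       187.50       133.0309       931.2161
  8       187.50       126.6659     1,013.3273
  9       187.50       120.6055     1,085.4494
  10   25,187.50    15,426.1717   154,261.7172
  Σ                 16,757.4058   160,484.1903
Price P = Σ PV = 16,757.4058.
Macaulay duration = Σ(t·PV) / P = 160,484.1903 / 16,757.4058 = 9.57691 half-year periods.
In years: 9.57691 / 2 = 4.78846 years.

4.79 years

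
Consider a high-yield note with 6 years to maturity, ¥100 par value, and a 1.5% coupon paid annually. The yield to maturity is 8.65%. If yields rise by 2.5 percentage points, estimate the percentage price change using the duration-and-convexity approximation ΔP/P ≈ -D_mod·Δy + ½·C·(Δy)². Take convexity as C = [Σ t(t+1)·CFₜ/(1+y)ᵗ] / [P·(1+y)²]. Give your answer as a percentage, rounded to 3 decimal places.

With y = 0.0865:
  t   CF        PV=CF/(1+0.0865)^t    t·PV        t(t+1)·PV
  1         1.50         1.3806         1.3806           2.7612
  2         1.50         1.2707         2.5413           7.6240
  3         1.50         1.1695         3.5085          14.0341
  4         1.50         1.0764         4.3056          21.5279
  5         1.50         0.9907         4.9535          29.7210
  6       101.50        61.7004       370.2021       2,591.4149
  Σ                     67.5882       386.8916       2,667.0831
P = 67.5882; D_Mac = 5.72425 yrs; D_mod = 5.26852 yrs; C = 33.42768.
Duration effect: -5.26852 × (+0.025) = -0.131713
Convexity effect: 0.5 × 33.42768 × (0.025)² = +0.0104461
ΔP/P ≈ -0.131713 + 0.0104461 = -0.121267 = -12.1267%.

-12.127%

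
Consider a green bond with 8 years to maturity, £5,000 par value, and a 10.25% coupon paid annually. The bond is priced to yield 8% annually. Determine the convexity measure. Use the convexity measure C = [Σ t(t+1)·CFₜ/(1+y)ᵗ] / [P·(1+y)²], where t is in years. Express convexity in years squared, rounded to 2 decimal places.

With y = 0.08:
  t   CF        PV=CF/(1+0.08)^t    t·PV        t(t+1)·PV
  1       512.50       474.5370       474.5370         949.0741
  2       512.50       439.3861       878.7723       2,636.3169
  3       512.50       406.8390     1,220.5171       4,882.0683
  4       512.50       376.7028     1,506.8112       7,534.0560
  5       512.50       348.7989     1,743.9944      10,463.9667
  6       512.50       322.9619     1,937.7716      13,564.4012
  7       512.50       299.0388     2,093.2718      16,746.1743
  8     5,512.50     2,978.2322    23,825.8578     214,432.7203
  Σ                  5,646.4969    33,681.5332     271,208.7777
P = 5,646.4969.
Convexity = Σ t(t+1)·PV / [P·(1+y)²] = 271,208.7777 / (5,646.4969 × 1.166400) = 41.17913.

41.18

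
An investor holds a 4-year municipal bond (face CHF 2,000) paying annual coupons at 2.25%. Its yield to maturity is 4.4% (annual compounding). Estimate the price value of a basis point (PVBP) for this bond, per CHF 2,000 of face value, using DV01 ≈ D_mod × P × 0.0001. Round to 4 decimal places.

Periodic yield y = 0.044.
  t   CF        PV=CF/(1+0.044)^t    t·PV
  1        45.00        43.1034        43.1034
  2        45.00        41.2868        82.5737
  3        45.00        39.5468       118.6403
  4     2,045.00     1,721.4377     6,885.7509
  Σ                  1,845.3748     7,130.0683
P = 1,845.3748; D_Mac = 3.86375 yrs; D_mod = 3.70091 yrs.
DV01 ≈ 3.70091 × 1,845.3748 × 0.0001 = 0.682957.

CHF 0.6830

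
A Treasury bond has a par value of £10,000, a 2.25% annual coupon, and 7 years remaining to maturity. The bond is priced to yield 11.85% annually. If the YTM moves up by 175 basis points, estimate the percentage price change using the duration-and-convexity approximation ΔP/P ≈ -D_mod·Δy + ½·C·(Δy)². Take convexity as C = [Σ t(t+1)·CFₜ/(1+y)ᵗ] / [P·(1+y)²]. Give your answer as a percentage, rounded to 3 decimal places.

With y = 0.1185:
  t   CF        PV=CF/(1+0.1185)^t    t·PV        t(t+1)·PV
  1       225.00       201.1623       201.1623         402.3245
  2       225.00       179.8500       359.7001       1,079.1002
  3       225.00       160.7957       482.3872       1,929.5489
  4       225.00       143.7602       575.0407       2,875.2033
  5       225.00       128.5294       642.6471       3,855.8829
  6       225.00       114.9123       689.4739       4,826.3174
  7    10,225.00     4,668.8659    32,682.0611     261,456.4888
  Σ                  5,597.8758    35,632.4724     276,424.8661
P = 5,597.8758; D_Mac = 6.36536 yrs; D_mod = 5.69098 yrs; C = 39.47134.
Duration effect: -5.69098 × (+0.0175) = -0.099592
Convexity effect: 0.5 × 39.47134 × (0.0175)² = +0.0060440
ΔP/P ≈ -0.099592 + 0.0060440 = -0.093548 = -9.3548%.

-9.355%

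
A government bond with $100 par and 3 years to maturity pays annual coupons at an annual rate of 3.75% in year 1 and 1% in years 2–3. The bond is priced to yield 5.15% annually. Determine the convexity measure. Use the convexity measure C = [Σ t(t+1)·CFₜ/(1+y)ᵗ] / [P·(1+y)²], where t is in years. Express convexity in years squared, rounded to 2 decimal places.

With y = 0.0515:
  t   CF        PV=CF/(1+0.0515)^t    t·PV        t(t+1)·PV
  1         3.75         3.5663         3.5663           7.1327
  2         1.00         0.9044         1.8089           5.4267
  3       101.00        86.8747       260.6242       1,042.4969
  Σ                     91.3455       265.9995       1,055.0563
P = 91.3455.
Convexity = Σ t(t+1)·PV / [P·(1+y)²] = 1,055.0563 / (91.3455 × 1.105652) = 10.44648.

10.45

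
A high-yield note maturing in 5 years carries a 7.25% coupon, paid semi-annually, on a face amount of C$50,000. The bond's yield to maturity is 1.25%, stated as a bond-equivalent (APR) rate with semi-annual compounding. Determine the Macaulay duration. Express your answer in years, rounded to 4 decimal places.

Periodic yield y = 0.00625. Discount each cash flow and weight by its period:
  t   CF        PV=CF/(1+0.00625)^t    t·PV
  1     1,812.50     1,801.2422     1,801.2422
  2     1,812.50     1,790.0544     3,580.1088
  3     1,812.50     1,778.9360     5,336.8081
  4     1,812.50     1,767.8868     7,071.5470
  5     1,812.50     1,756.9061     8,784.5305
  6     1,812.50     1,745.9936    10,475.9618
  7     1,812.50     1,735.1489    12,146.0426
  8     1,812.50     1,724.3716    13,794.9730
  9     1,812.50     1,713.6612    15,422.9512
  10   51,812.50    48,682.8073   486,828.0732
  Σ                 64,497.0083   565,242.2385
Price P = Σ PV = 64,497.0083.
Macaulay duration = Σ(t·PV) / P = 565,242.2385 / 64,497.0083 = 8.76385 half-year periods.
In years: 8.76385 / 2 = 4.38193 years.

4.3819 years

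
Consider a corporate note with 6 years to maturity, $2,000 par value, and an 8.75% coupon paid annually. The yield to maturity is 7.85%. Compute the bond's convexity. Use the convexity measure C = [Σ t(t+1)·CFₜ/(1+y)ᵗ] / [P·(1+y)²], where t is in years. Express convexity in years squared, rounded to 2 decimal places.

27.70

With y = 0.0785:
  t   CF        PV=CF/(1+0.0785)^t    t·PV        t(t+1)·PV
  1       175.00       162.2624       162.2624         324.5248
  2       175.00       150.4519       300.9039         902.7116
  3       175.00       139.5011       418.5033       1,674.0131
  4       175.00       129.3473       517.3893       2,586.9465
  5       175.00       119.9326       599.6631       3,597.9784
  6     2,175.00     1,382.0965     8,292.5790      58,048.0527
  Σ                  2,083.5918    10,291.3008      67,134.2270
P = 2,083.5918.
Convexity = Σ t(t+1)·PV / [P·(1+y)²] = 67,134.2270 / (2,083.5918 × 1.163162) = 27.70072.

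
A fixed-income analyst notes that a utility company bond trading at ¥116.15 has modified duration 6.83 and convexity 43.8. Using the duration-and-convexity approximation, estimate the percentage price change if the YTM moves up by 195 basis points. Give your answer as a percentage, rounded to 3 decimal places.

Duration effect: -D_mod·Δy = -6.83 × (+0.0195) = -0.133185
Convexity effect: ½·C·(Δy)² = 0.5 × 43.8 × (0.0195)² = +0.008327475
ΔP/P ≈ -0.133185 + 0.008327475 = -0.124857525
= -12.4857525%.

-12.486%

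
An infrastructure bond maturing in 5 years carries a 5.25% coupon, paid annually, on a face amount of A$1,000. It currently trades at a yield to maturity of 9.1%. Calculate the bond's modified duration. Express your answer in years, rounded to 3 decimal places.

4.106 years

Periodic yield y = 0.091. First find Macaulay duration:
  t   CF        PV=CF/(1+0.091)^t    t·PV
  1        52.50        48.1210        48.1210
  2        52.50        44.1072        88.2145
  3        52.50        40.4283       121.2848
  4        52.50        37.0562       148.2246
  5     1,052.50       680.9235     3,404.6177
  Σ                    850.6362     3,810.4626
P = 850.6362; Macaulay duration = 3,810.4626 / 850.6362 = 4.47954 years.
Modified duration = D_Mac / (1 + y) = 4.47954 / 1.091 = 4.10591 years.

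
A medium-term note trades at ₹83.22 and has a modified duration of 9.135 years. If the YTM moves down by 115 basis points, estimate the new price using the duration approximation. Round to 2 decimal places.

Duration approximation: ΔP/P ≈ -D_mod · Δy = -9.135 × (-0.0115) = +0.1050525.
New price ≈ 83.22 × (1 + 0.1050525) = 91.96246905.

₹91.96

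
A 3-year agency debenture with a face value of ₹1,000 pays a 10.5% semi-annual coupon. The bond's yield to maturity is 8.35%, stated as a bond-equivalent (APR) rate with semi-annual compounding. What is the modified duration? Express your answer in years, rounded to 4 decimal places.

Periodic yield y = 0.04175. First find Macaulay duration:
  t   CF        PV=CF/(1+0.04175)^t    t·PV
  1        52.50        50.3960        50.3960
  2        52.50        48.3763        96.7525
  3        52.50        46.4375       139.3125
  4        52.50        44.5764       178.3057
  5        52.50        42.7899       213.9497
  6     1,052.50       823.4572     4,940.7434
  Σ                  1,056.0333     5,619.4598
P = 1,056.0333; Macaulay duration = 5,619.4598 / 1,056.0333 = 5.32129 half-year periods = 2.66065 years.
Modified duration = D_Mac / (1 + y) = 2.66065 / 1.04175 = 2.55401 years.

2.5540 years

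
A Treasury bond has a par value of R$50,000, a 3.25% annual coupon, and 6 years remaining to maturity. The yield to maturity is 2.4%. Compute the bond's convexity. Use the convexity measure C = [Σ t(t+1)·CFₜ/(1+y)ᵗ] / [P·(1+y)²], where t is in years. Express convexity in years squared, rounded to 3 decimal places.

36.147

With y = 0.024:
  t   CF        PV=CF/(1+0.024)^t    t·PV        t(t+1)·PV
  1     1,625.00     1,586.9141     1,586.9141       3,173.8281
  2     1,625.00     1,549.7208     3,099.4415       9,298.3246
  3     1,625.00     1,513.3992     4,540.1976      18,160.7902
  4     1,625.00     1,477.9289     5,911.7156      29,558.5778
  5     1,625.00     1,443.2899     7,216.4497      43,298.6980
  6    51,625.00    44,777.5497   268,665.2983   1,880,657.0884
  Σ                 52,348.8026   291,020.0167   1,984,147.3071
P = 52,348.8026.
Convexity = Σ t(t+1)·PV / [P·(1+y)²] = 1,984,147.3071 / (52,348.8026 × 1.048576) = 36.14658.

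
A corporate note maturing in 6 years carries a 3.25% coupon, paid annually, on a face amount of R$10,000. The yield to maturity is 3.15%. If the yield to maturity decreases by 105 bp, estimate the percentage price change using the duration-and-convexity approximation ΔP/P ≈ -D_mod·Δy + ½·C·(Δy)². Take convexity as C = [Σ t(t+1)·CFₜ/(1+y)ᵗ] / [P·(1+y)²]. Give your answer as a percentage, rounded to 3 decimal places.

+5.844%

With y = 0.0315:
  t   CF        PV=CF/(1+0.0315)^t    t·PV        t(t+1)·PV
  1       325.00       315.0751       315.0751         630.1503
  2       325.00       305.4534       610.9067       1,832.7201
  3       325.00       296.1254       888.3762       3,553.5048
  4       325.00       287.0823     1,148.3292       5,741.6462
  5       325.00       278.3154     1,391.5769       8,349.4613
  6    10,325.00     8,571.8520    51,431.1123     360,017.7861
  Σ                 10,053.9036    55,785.3765     380,125.2687
P = 10,053.9036; D_Mac = 5.54863 yrs; D_mod = 5.37918 yrs; C = 35.53477.
Duration effect: -5.37918 × (-0.0105) = +0.056481
Convexity effect: 0.5 × 35.53477 × (-0.0105)² = +0.0019589
ΔP/P ≈ +0.056481 + 0.0019589 = +0.058440 = +5.8440%.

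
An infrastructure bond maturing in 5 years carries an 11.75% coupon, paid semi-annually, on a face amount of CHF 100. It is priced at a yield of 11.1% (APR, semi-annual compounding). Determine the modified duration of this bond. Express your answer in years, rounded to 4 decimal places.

Periodic yield y = 0.0555. First find Macaulay duration:
  t   CF        PV=CF/(1+0.0555)^t    t·PV
  1        5.875         5.5661         5.5661
  2        5.875         5.2734        10.5468
  3        5.875         4.9961        14.9884
  4        5.875         4.7334        18.9337
  5        5.875         4.4845        22.4226
  6        5.875         4.2487        25.4923
  7        5.875         4.0253        28.1772
  8        5.875         3.8137        30.5093
  9        5.875         3.6131        32.5182
  10     105.875        61.6895       616.8947
  Σ                    102.4439       806.0493
P = 102.4439; Macaulay duration = 806.0493 / 102.4439 = 7.86820 half-year periods = 3.93410 years.
Modified duration = D_Mac / (1 + y) = 3.93410 / 1.0555 = 3.72724 years.

3.7272 years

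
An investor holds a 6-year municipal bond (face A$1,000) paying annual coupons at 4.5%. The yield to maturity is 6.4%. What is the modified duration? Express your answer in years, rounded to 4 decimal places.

5.0326 years

Periodic yield y = 0.064. First find Macaulay duration:
  t   CF        PV=CF/(1+0.064)^t    t·PV
  1        45.00        42.2932        42.2932
  2        45.00        39.7493        79.4986
  3        45.00        37.3583       112.0750
  4        45.00        35.1112       140.4449
  5        45.00        32.9993       164.9964
  6     1,045.00       720.2222     4,321.3334
  Σ                    907.7336     4,860.6415
P = 907.7336; Macaulay duration = 4,860.6415 / 907.7336 = 5.35470 years.
Modified duration = D_Mac / (1 + y) = 5.35470 / 1.064 = 5.03261 years.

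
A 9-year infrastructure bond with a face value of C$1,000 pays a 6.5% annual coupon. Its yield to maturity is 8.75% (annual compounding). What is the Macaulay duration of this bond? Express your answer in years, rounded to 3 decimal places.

Periodic yield y = 0.0875. Discount each cash flow and weight by its year:
  t   CF        PV=CF/(1+0.0875)^t    t·PV
  1        65.00        59.7701        59.7701
  2        65.00        54.9610       109.9221
  3        65.00        50.5389       151.6166
  4        65.00        46.4725       185.8901
  5        65.00        42.7334       213.6668
  6        65.00        39.2950       235.7703
  7        65.00        36.1334       252.9336
  8        65.00        33.2261       265.8087
  9     1,065.00       500.5947     4,505.3520
  Σ                    863.7251     5,980.7303
Price P = Σ PV = 863.7251.
Macaulay duration = Σ(t·PV) / P = 5,980.7303 / 863.7251 = 6.92434 years.

6.924 years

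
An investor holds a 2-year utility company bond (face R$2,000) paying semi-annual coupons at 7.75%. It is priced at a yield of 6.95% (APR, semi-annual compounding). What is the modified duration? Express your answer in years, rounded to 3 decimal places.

Periodic yield y = 0.03475. First find Macaulay duration:
  t   CF        PV=CF/(1+0.03475)^t    t·PV
  1        77.50        74.8973        74.8973
  2        77.50        72.3820       144.7641
  3        77.50        69.9512       209.8537
  4     2,077.50     1,812.1715     7,248.6859
  Σ                  2,029.4021     7,678.2010
P = 2,029.4021; Macaulay duration = 7,678.2010 / 2,029.4021 = 3.78348 half-year periods = 1.89174 years.
Modified duration = D_Mac / (1 + y) = 1.89174 / 1.03475 = 1.82821 years.

1.828 years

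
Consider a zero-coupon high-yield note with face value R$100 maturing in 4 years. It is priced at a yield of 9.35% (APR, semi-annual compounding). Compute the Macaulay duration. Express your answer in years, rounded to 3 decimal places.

4.000 years

A zero-coupon bond has a single cash flow at maturity, so its Macaulay duration equals its maturity: 4 years.
(Equivalently: 8 semi-annual periods ÷ 2 = 4 years.)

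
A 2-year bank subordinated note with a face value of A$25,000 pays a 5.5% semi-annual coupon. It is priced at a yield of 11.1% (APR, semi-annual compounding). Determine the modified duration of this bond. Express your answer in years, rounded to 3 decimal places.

1.816 years

Periodic yield y = 0.0555. First find Macaulay duration:
  t   CF        PV=CF/(1+0.0555)^t    t·PV
  1       687.50       651.3501       651.3501
  2       687.50       617.1010     1,234.2019
  3       687.50       584.6527     1,753.9582
  4    25,687.50    20,696.1178    82,784.4714
  Σ                 22,549.2216    86,423.9816
P = 22,549.2216; Macaulay duration = 86,423.9816 / 22,549.2216 = 3.83268 half-year periods = 1.91634 years.
Modified duration = D_Mac / (1 + y) = 1.91634 / 1.0555 = 1.81558 years.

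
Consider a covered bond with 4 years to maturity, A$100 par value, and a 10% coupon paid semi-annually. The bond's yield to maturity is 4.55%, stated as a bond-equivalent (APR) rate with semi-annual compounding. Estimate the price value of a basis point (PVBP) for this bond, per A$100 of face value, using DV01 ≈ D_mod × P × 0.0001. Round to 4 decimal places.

Periodic yield y = 0.02275.
  t   CF        PV=CF/(1+0.02275)^t    t·PV
  1         5.00         4.8888         4.8888
  2         5.00         4.7800         9.5601
  3         5.00         4.6737        14.0211
  4         5.00         4.5697        18.2790
  5         5.00         4.4681        22.3405
  6         5.00         4.3687        26.2123
  7         5.00         4.2715        29.9007
  8       105.00        87.7068       701.6546
  Σ                    119.7274       826.8570
P = 119.7274; D_Mac = 6.90616 half-year periods = 3.45308 yrs; D_mod = 3.37627 yrs.
DV01 ≈ 3.37627 × 119.7274 × 0.0001 = 0.040423.

A$0.0404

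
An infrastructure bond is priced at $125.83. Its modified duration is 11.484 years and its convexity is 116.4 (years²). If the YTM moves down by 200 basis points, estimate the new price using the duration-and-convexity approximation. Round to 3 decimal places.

$157.660

Duration effect: -D_mod·Δy = -11.484 × (-0.02) = +0.229680
Convexity effect: ½·C·(Δy)² = 0.5 × 116.4 × (-0.02)² = +0.0232800
ΔP/P ≈ +0.229680 + 0.0232800 = +0.252960
New price ≈ 125.83 × (1 + 0.252960) = 157.6599568.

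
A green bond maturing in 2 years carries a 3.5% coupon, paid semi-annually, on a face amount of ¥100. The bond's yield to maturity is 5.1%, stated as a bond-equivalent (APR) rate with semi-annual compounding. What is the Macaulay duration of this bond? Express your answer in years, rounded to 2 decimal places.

Periodic yield y = 0.0255. Discount each cash flow and weight by its period:
  t   CF        PV=CF/(1+0.0255)^t    t·PV
  1         1.75         1.7065         1.7065
  2         1.75         1.6641         3.3281
  3         1.75         1.6227         4.8680
  4       101.75        92.0008       368.0033
  Σ                     96.9940       377.9059
Price P = Σ PV = 96.9940.
Macaulay duration = Σ(t·PV) / P = 377.9059 / 96.9940 = 3.89618 half-year periods.
In years: 3.89618 / 2 = 1.94809 years.

1.95 years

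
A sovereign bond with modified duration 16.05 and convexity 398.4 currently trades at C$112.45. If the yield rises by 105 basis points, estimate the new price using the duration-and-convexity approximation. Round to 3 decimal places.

C$95.969

Duration effect: -D_mod·Δy = -16.05 × (+0.0105) = -0.168525
Convexity effect: ½·C·(Δy)² = 0.5 × 398.4 × (0.0105)² = +0.0219618
ΔP/P ≈ -0.168525 + 0.0219618 = -0.1465632
New price ≈ 112.45 × (1 - 0.1465632) = 95.96896816.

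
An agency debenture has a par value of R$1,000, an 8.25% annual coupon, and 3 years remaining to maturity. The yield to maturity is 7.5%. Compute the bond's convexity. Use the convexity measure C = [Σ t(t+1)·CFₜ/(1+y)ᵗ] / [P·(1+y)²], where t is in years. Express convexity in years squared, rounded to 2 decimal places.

9.37

With y = 0.075:
  t   CF        PV=CF/(1+0.075)^t    t·PV        t(t+1)·PV
  1        82.50        76.7442        76.7442         153.4884
  2        82.50        71.3899       142.7799         428.3396
  3     1,082.50       871.3698     2,614.1094      10,456.4378
  Σ                  1,019.5039     2,833.6335      11,038.2658
P = 1,019.5039.
Convexity = Σ t(t+1)·PV / [P·(1+y)²] = 11,038.2658 / (1,019.5039 × 1.155625) = 9.36904.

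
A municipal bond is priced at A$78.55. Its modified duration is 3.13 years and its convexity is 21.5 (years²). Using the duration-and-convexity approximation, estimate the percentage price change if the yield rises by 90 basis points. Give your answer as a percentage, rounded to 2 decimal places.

Duration effect: -D_mod·Δy = -3.13 × (+0.009) = -0.028170
Convexity effect: ½·C·(Δy)² = 0.5 × 21.5 × (0.009)² = +0.00087075
ΔP/P ≈ -0.028170 + 0.00087075 = -0.02729925
= -2.729925%.

-2.73%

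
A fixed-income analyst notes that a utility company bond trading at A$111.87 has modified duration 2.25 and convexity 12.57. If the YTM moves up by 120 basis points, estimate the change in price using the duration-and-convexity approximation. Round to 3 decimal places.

Duration effect: -D_mod·Δy = -2.25 × (+0.012) = -0.027000
Convexity effect: ½·C·(Δy)² = 0.5 × 12.57 × (0.012)² = +0.00090504
ΔP/P ≈ -0.027000 + 0.00090504 = -0.02609496
ΔP ≈ 111.87 × (-0.02609496) = -2.9192431752.

-A$2.919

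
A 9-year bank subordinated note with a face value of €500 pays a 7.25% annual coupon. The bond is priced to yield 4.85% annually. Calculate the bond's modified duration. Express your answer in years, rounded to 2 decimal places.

6.76 years

Periodic yield y = 0.0485. First find Macaulay duration:
  t   CF        PV=CF/(1+0.0485)^t    t·PV
  1        36.25        34.5732        34.5732
  2        36.25        32.9740        65.9479
  3        36.25        31.4487        94.3461
  4        36.25        29.9940       119.9760
  5        36.25        28.6066       143.0329
  6        36.25        27.2833       163.7000
  7        36.25        26.0213       182.1491
  8        36.25        24.8176       198.5411
  9       536.25       350.1478     3,151.3301
  Σ                    585.8665     4,153.5964
P = 585.8665; Macaulay duration = 4,153.5964 / 585.8665 = 7.08966 years.
Modified duration = D_Mac / (1 + y) = 7.08966 / 1.0485 = 6.76172 years.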